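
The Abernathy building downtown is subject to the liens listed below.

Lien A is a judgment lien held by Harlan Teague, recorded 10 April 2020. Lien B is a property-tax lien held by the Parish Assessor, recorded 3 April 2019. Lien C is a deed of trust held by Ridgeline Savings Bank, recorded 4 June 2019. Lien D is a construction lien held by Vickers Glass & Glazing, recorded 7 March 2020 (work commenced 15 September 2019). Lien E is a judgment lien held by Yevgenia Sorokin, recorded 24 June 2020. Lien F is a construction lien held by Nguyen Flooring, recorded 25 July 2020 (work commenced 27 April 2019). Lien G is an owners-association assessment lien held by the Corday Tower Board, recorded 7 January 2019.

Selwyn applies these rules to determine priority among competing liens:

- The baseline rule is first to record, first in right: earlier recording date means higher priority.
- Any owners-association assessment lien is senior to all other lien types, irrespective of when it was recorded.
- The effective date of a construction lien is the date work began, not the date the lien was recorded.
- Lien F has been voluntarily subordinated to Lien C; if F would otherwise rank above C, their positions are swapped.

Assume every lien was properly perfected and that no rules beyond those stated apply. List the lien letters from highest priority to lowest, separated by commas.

Adjusting effective dates: D relates back to 15 September 2019 (work commenced); F is treated as recorded 27 April 2019, the work-commencement date.
G is an owners-association assessment lien and takes priority over every other lien.
Remaining liens by effective date: B (3 April 2019), F (27 April 2019), C (4 June 2019), D (15 September 2019), A (10 April 2020), E (24 June 2020).
Because F would otherwise rank above C, the subordination swaps them.

G, B, C, F, D, A, E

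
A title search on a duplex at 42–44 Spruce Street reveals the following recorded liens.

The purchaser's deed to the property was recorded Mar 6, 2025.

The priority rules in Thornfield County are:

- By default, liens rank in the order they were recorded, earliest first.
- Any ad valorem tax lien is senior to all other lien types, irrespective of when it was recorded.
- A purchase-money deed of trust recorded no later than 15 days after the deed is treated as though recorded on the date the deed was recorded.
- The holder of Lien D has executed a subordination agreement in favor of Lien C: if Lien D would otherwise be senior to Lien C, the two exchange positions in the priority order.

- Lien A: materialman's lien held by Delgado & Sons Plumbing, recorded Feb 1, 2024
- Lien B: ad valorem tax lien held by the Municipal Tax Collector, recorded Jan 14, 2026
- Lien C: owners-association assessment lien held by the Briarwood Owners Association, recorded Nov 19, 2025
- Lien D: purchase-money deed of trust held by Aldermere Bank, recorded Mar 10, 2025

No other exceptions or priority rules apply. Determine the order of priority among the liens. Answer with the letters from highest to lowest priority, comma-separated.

B, A, C, D

Effective dates after the stated exceptions: D was recorded within the 15-day window, so its effective date is the deed date Mar 6, 2025.
As an ad valorem tax lien, B is senior to every other lien.
Among the remaining liens, by effective date: A (Feb 1, 2024), D (Mar 6, 2025), C (Nov 19, 2025).
The subordination applies — D was senior to C — so D and C swap.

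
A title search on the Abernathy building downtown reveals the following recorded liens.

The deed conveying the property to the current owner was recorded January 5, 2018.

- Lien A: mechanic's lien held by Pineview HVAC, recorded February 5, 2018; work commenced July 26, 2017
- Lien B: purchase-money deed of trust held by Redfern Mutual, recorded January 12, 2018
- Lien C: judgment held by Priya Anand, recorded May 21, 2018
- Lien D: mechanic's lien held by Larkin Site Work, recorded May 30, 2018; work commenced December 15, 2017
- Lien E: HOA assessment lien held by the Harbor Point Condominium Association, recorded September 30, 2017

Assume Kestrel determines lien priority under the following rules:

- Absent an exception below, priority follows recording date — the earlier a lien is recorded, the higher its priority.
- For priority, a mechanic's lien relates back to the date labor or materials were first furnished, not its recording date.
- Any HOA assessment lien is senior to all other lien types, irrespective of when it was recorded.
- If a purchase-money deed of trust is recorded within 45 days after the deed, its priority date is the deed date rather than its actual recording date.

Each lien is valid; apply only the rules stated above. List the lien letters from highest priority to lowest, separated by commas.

E, A, D, B, C

Effective dates after the stated exceptions: A relates back to July 26, 2017 (work commenced); B relates back to the deed date January 5, 2018; D's effective date is December 15, 2017, when work began.
As an HOA assessment lien, E is senior to every other lien.
The other liens, earliest effective date first: A (July 26, 2017), D (December 15, 2017), B (January 5, 2018), C (May 21, 2018).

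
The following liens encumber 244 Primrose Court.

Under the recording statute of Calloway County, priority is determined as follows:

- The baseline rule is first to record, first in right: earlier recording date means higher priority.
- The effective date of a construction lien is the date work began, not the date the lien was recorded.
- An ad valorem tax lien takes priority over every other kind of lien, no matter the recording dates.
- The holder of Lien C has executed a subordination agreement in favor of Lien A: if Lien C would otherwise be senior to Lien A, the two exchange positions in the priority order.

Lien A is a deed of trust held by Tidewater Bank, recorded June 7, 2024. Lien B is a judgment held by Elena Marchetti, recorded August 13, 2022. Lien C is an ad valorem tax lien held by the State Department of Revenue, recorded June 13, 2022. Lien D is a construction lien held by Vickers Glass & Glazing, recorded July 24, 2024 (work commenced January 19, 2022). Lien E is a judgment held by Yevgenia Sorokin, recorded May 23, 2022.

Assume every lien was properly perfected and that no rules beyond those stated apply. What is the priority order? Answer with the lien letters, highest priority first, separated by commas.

A, D, E, B, C

Effective dates: D relates back to January 19, 2022 (work commenced).
C is an ad valorem tax lien and takes priority over every other lien.
The other liens, earliest effective date first: D (January 19, 2022), E (May 23, 2022), B (August 13, 2022), A (June 7, 2024).
The subordination applies — C was senior to A — so C and A swap.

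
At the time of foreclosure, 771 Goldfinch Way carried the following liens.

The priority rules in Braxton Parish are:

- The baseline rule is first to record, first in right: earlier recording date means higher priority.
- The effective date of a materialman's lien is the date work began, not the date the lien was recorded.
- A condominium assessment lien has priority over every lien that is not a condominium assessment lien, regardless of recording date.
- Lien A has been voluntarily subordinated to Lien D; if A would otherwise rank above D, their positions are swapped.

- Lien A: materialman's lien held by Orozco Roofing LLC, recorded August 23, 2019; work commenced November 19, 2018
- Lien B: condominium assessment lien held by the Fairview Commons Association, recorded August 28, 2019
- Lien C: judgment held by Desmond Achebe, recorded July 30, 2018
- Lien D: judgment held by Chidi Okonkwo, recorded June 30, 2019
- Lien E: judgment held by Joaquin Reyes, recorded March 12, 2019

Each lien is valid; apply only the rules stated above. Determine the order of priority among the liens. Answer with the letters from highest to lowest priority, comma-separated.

B, C, D, E, A

Effective dates: A is treated as recorded November 19, 2018, the work-commencement date.
B is a condominium assessment lien, so it outranks all other liens regardless of date.
Remaining liens by effective date: C (July 30, 2018), A (November 19, 2018), E (March 12, 2019), D (June 30, 2019).
A would otherwise be senior to D, so under the subordination agreement A and D exchange positions.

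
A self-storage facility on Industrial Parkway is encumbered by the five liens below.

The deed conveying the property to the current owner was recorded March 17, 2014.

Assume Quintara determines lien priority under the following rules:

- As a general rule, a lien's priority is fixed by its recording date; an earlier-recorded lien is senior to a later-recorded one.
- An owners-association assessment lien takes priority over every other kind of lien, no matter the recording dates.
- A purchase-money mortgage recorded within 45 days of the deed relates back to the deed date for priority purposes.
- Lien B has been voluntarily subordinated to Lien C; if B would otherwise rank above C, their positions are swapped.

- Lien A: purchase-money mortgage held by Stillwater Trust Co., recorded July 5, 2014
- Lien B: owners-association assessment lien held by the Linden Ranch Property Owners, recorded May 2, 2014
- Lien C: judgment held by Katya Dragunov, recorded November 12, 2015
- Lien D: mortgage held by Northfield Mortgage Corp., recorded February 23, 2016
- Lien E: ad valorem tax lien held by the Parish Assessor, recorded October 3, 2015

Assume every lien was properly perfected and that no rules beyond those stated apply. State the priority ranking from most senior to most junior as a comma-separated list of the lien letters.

Effective dates: A was recorded 110 days after the deed — beyond 45 days — so no relation-back applies.
B is an owners-association assessment lien and takes priority over every other lien.
Ordering the rest by effective date: A (July 5, 2014), E (October 3, 2015), C (November 12, 2015), D (February 23, 2016).
B would otherwise be senior to C, so under the subordination agreement B and C exchange positions.

C, A, E, B, D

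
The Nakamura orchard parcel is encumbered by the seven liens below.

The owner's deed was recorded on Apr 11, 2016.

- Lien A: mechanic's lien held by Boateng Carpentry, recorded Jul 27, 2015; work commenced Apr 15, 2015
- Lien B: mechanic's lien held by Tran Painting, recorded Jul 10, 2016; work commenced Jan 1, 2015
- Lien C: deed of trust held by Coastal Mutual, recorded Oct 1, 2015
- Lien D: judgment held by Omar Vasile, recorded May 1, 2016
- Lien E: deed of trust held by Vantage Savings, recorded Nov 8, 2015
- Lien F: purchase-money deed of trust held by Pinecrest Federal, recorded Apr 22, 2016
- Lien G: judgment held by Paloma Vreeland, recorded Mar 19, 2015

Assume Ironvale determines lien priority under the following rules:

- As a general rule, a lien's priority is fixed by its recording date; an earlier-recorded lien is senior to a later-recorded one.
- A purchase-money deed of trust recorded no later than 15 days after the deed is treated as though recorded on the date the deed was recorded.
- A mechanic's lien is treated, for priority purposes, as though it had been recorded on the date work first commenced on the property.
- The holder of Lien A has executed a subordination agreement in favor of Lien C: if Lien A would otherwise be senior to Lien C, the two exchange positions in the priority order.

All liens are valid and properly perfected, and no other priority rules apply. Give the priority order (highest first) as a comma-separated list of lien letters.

First, effective dates: A's effective date is Apr 15, 2015, when work began; B relates back to Jan 1, 2015 (work commenced); F's effective date is the deed date, Apr 11, 2016.
By effective date, earliest first: B (Jan 1, 2015), G (Mar 19, 2015), A (Apr 15, 2015), C (Oct 1, 2015), E (Nov 8, 2015), F (Apr 11, 2016), D (May 1, 2016).
The subordination applies — A was senior to C — so A and C swap.

B, G, C, A, E, F, D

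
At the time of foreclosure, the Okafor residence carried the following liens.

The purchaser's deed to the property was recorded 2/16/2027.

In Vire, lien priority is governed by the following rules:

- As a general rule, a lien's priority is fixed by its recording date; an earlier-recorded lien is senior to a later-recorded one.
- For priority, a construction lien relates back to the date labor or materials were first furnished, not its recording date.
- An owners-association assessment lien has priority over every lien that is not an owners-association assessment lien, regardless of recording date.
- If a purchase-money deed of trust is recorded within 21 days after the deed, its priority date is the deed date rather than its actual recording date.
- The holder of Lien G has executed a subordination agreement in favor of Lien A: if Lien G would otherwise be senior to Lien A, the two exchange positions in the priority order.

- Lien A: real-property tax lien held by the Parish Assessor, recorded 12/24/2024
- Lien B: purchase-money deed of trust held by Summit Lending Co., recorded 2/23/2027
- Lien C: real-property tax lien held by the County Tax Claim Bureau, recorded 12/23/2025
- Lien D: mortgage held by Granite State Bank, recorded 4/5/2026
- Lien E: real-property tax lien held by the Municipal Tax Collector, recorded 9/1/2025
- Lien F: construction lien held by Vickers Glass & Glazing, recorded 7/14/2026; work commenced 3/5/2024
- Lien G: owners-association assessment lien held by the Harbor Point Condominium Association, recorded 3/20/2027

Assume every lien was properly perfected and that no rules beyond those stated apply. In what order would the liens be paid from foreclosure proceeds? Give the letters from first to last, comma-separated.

A, F, G, E, C, D, B

First, effective dates: B relates back to the deed date 2/16/2027; F is treated as recorded 3/5/2024, the work-commencement date.
G is an owners-association assessment lien and takes priority over every other lien.
Ordering the rest by effective date: F (3/5/2024), A (12/24/2024), E (9/1/2025), C (12/23/2025), D (4/5/2026), B (2/16/2027).
Because G would otherwise rank above A, the subordination swaps them.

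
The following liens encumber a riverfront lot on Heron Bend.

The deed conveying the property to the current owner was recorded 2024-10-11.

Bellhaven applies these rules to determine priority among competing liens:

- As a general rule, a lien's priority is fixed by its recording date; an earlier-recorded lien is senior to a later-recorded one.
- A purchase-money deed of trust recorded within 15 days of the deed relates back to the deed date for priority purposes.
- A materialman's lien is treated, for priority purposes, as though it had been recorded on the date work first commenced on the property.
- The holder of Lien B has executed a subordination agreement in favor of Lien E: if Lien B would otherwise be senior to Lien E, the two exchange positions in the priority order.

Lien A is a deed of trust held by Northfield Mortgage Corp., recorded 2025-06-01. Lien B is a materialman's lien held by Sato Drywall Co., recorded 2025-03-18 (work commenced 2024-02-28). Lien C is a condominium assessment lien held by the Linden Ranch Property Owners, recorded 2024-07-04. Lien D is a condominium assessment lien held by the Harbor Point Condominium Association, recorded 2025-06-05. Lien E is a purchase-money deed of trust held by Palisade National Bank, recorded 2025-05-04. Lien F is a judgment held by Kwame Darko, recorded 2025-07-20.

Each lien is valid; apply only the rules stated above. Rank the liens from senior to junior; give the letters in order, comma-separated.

E, C, B, A, D, F

Adjusting effective dates: B's effective date is 2024-02-28, when work began; E was recorded 205 days after the deed — beyond 15 days — so no relation-back applies.
By effective date: B (2024-02-28), C (2024-07-04), E (2025-05-04), A (2025-06-01), D (2025-06-05), F (2025-07-20).
The subordination applies — B was senior to E — so B and E swap.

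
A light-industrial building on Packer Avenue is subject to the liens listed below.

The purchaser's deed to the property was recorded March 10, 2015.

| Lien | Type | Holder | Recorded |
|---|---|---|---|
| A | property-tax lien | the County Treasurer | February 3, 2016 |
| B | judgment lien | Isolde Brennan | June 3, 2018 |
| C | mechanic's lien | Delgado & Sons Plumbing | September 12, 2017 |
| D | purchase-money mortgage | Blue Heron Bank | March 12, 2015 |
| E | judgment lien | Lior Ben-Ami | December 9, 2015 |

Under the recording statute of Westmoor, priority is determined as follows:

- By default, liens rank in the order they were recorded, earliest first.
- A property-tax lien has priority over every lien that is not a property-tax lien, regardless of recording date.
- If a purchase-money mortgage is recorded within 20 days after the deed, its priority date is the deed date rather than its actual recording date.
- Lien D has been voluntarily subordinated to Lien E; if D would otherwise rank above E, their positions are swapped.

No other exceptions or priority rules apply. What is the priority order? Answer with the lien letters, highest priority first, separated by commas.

First, effective dates: D was recorded within the 20-day window, so its effective date is the deed date March 10, 2015.
A is a property-tax lien, so it outranks all other liens regardless of date.
Remaining liens by effective date: D (March 10, 2015), E (December 9, 2015), C (September 12, 2017), B (June 3, 2018).
The subordination applies — D was senior to E — so D and E swap.

A, E, D, C, B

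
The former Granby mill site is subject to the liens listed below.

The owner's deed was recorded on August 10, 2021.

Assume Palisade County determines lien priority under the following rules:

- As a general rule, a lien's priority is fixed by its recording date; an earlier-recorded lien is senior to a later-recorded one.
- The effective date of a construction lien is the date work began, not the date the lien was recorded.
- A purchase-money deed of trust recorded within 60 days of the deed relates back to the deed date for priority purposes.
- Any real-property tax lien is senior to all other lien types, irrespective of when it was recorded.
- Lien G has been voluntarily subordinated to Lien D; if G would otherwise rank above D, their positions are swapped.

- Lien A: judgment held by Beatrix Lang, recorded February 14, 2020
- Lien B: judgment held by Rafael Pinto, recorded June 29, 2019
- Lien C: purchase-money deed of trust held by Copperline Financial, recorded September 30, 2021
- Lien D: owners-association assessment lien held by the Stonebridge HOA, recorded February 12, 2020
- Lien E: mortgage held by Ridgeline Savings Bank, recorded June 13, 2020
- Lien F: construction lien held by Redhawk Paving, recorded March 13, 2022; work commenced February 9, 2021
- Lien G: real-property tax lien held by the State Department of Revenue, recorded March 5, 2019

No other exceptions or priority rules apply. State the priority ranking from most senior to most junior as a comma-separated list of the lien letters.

First, effective dates: C relates back to the deed date August 10, 2021; F's effective date is February 9, 2021, when work began.
G, as a real-property tax lien, has superpriority and ranks first.
Ordering the rest by effective date: B (June 29, 2019), D (February 12, 2020), A (February 14, 2020), E (June 13, 2020), F (February 9, 2021), C (August 10, 2021).
G would otherwise be senior to D, so under the subordination agreement G and D exchange positions.

D, B, G, A, E, F, C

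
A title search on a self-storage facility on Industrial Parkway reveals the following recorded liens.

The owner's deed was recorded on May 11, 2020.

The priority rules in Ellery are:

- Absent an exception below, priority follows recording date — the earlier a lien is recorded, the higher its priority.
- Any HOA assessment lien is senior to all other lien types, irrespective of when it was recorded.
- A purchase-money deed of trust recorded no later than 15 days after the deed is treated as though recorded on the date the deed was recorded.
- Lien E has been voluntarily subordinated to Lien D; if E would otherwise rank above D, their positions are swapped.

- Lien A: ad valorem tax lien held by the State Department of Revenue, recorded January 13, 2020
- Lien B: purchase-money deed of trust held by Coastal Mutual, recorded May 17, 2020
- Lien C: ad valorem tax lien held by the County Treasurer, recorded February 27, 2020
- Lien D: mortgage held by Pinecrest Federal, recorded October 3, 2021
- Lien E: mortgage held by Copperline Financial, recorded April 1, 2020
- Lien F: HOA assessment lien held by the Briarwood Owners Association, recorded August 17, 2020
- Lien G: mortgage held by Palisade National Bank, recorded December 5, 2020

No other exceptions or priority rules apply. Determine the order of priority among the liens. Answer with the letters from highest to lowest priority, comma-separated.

Effective dates: B's effective date is the deed date, May 11, 2020.
F is an HOA assessment lien and takes priority over every other lien.
The other liens, earliest effective date first: A (January 13, 2020), C (February 27, 2020), E (April 1, 2020), B (May 11, 2020), G (December 5, 2020), D (October 3, 2021).
Because E would otherwise rank above D, the subordination swaps them.

F, A, C, D, B, G, E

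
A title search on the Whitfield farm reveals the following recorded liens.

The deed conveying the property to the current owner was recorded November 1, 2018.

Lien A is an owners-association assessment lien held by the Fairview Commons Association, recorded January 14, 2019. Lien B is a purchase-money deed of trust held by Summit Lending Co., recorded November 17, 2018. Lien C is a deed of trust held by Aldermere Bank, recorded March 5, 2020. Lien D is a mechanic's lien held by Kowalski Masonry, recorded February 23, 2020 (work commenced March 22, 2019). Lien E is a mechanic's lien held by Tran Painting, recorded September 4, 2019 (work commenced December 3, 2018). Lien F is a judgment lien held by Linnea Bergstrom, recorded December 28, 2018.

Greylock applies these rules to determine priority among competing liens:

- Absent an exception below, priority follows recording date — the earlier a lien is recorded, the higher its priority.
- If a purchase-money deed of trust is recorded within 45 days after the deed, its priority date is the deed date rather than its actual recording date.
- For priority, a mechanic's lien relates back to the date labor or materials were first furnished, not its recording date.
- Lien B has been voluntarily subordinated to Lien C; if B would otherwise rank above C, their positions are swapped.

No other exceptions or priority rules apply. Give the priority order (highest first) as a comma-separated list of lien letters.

Effective dates after the stated exceptions: B relates back to the deed date November 1, 2018; D relates back to March 22, 2019 (work commenced); E's effective date is December 3, 2018, when work began.
By effective date: B (November 1, 2018), E (December 3, 2018), F (December 28, 2018), A (January 14, 2019), D (March 22, 2019), C (March 5, 2020).
The subordination applies — B was senior to C — so B and C swap.

C, E, F, A, D, B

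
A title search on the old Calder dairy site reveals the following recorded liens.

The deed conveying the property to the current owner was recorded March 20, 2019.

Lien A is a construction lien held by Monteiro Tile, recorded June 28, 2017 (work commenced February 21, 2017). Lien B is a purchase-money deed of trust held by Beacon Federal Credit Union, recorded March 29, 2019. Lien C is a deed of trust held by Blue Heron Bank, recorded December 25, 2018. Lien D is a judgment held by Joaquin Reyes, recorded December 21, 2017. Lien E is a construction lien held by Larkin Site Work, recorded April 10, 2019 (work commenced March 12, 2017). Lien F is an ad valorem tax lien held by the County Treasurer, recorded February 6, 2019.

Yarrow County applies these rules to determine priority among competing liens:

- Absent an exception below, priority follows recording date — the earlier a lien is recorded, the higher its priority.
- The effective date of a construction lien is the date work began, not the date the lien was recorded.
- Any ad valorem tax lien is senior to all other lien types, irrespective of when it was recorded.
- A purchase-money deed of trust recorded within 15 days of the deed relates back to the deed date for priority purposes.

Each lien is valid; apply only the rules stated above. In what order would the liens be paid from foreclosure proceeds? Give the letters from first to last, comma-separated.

First, effective dates: A's effective date is February 21, 2017, when work began; B relates back to the deed date March 20, 2019; E is treated as recorded March 12, 2017, the work-commencement date.
F, as an ad valorem tax lien, has superpriority and ranks first.
Remaining liens by effective date: A (February 21, 2017), E (March 12, 2017), D (December 21, 2017), C (December 25, 2018), B (March 20, 2019).

F, A, E, D, C, B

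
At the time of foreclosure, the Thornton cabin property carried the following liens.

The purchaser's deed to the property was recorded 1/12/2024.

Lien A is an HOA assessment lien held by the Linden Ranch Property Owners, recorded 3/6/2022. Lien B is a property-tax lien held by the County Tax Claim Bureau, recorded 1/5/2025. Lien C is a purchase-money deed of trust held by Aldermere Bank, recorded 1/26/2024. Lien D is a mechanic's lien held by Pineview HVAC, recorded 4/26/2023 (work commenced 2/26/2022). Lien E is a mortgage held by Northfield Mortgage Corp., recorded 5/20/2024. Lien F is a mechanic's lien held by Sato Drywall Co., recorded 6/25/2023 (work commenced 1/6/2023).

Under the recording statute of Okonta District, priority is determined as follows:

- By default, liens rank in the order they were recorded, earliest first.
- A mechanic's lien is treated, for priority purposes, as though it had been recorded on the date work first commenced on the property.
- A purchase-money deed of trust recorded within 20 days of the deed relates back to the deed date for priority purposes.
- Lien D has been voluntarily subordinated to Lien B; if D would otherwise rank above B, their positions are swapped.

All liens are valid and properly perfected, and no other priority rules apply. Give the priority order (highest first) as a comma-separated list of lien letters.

Adjusting effective dates: C's effective date is the deed date, 1/12/2024; D's effective date is 2/26/2022, when work began; F's effective date is 1/6/2023, when work began.
By effective date: D (2/26/2022), A (3/6/2022), F (1/6/2023), C (1/12/2024), E (5/20/2024), B (1/5/2025).
The subordination applies — D was senior to B — so D and B swap.

B, A, F, C, E, D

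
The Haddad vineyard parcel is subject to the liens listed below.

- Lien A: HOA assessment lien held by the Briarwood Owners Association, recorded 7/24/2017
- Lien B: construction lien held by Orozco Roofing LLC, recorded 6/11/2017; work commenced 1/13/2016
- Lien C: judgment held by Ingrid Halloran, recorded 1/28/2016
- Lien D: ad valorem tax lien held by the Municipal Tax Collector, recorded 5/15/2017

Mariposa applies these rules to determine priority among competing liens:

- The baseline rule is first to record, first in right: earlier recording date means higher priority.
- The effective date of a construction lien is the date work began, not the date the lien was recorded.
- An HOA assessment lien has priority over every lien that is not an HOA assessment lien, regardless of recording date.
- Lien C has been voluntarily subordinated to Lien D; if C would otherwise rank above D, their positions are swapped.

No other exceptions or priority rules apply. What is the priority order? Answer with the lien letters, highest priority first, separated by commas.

A, B, D, C

Effective dates: B relates back to 1/13/2016 (work commenced).
As an HOA assessment lien, A is senior to every other lien.
Remaining liens by effective date: B (1/13/2016), C (1/28/2016), D (5/15/2017).
C would otherwise be senior to D, so under the subordination agreement C and D exchange positions.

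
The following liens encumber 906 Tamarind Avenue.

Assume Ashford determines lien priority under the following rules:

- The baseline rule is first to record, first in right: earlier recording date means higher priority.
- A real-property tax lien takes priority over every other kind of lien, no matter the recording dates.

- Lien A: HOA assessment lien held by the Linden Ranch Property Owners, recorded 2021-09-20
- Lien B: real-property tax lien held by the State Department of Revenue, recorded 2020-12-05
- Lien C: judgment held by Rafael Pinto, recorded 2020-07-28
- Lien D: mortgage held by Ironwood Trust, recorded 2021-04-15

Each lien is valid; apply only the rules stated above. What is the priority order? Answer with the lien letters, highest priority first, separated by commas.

B, as a real-property tax lien, has superpriority and ranks first.
Ordering the rest by effective date: C (2020-07-28), D (2021-04-15), A (2021-09-20).

B, C, D, A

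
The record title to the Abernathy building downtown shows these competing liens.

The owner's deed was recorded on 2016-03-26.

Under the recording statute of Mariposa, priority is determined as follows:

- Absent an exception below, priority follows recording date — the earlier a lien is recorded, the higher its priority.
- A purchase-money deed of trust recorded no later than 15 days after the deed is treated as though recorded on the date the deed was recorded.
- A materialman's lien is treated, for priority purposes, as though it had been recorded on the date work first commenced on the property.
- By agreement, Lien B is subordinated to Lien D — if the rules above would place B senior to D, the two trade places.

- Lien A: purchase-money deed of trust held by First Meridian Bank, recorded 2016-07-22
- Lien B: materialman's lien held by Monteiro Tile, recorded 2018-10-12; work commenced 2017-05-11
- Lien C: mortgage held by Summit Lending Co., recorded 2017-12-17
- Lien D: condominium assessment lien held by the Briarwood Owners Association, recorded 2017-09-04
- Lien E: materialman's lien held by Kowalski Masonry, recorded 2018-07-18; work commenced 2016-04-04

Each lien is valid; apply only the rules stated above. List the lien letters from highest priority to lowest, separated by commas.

Effective dates: A missed the 15-day window (118 days after the deed), so its recording date stands; B's effective date is 2017-05-11, when work began; E is treated as recorded 2016-04-04, the work-commencement date.
By effective date: E (2016-04-04), A (2016-07-22), B (2017-05-11), D (2017-09-04), C (2017-12-17).
B is senior to D before the subordination, so the two trade places.

E, A, D, B, C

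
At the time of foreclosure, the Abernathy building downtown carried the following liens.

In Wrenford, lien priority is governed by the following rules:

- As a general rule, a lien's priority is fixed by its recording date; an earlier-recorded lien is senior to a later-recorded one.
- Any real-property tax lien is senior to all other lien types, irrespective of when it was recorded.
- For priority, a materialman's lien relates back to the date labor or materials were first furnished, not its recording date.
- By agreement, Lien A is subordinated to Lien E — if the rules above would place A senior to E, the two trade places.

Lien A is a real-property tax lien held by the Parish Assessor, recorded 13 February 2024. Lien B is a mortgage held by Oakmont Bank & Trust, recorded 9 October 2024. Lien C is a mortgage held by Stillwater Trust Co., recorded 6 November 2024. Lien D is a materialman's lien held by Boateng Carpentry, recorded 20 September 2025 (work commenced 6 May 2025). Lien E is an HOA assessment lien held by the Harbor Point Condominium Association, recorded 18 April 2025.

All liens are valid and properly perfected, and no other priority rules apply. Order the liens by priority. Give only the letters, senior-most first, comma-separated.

E, B, C, A, D

Adjusting effective dates: D is treated as recorded 6 May 2025, the work-commencement date.
A is a real-property tax lien and takes priority over every other lien.
Remaining liens by effective date: B (9 October 2024), C (6 November 2024), E (18 April 2025), D (6 May 2025).
A is senior to E before the subordination, so the two trade places.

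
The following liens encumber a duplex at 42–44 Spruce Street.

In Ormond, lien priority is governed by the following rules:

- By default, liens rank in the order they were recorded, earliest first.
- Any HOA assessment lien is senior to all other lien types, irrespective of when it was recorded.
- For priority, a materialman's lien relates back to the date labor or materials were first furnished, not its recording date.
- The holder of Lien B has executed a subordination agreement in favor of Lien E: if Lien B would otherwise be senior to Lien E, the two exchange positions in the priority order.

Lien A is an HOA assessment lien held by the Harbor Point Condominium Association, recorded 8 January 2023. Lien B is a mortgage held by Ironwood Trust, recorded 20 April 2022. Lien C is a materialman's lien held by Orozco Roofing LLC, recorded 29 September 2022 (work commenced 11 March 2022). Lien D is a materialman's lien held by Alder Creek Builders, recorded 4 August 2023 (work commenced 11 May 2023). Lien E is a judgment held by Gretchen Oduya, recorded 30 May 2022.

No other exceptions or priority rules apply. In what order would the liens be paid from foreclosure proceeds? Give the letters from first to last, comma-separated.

A, C, E, B, D

Effective dates after the stated exceptions: C is treated as recorded 11 March 2022, the work-commencement date; D's effective date is 11 May 2023, when work began.
A is an HOA assessment lien and takes priority over every other lien.
Remaining liens by effective date: C (11 March 2022), B (20 April 2022), E (30 May 2022), D (11 May 2023).
B is senior to E before the subordination, so the two trade places.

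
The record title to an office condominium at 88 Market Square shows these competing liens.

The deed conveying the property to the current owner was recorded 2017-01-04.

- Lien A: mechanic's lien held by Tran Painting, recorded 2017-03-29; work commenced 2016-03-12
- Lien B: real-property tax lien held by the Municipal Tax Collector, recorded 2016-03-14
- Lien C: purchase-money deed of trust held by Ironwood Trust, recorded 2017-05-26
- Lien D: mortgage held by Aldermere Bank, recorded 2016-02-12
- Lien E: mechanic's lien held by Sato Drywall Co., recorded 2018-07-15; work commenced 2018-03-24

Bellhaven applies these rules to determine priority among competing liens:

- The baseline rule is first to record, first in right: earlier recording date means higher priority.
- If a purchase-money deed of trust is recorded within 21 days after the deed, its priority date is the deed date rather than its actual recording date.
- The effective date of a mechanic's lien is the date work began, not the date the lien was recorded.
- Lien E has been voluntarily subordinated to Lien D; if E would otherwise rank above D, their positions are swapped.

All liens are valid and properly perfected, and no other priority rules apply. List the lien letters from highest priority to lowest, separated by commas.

D, A, B, C, E

Adjusting effective dates: A's effective date is 2016-03-12, when work began; C was recorded 142 days after the deed — beyond 21 days — so no relation-back applies; E relates back to 2018-03-24 (work commenced).
By effective date, earliest first: D (2016-02-12), A (2016-03-12), B (2016-03-14), C (2017-05-26), E (2018-03-24).
Since E is not senior to D, the subordination leaves the order unchanged.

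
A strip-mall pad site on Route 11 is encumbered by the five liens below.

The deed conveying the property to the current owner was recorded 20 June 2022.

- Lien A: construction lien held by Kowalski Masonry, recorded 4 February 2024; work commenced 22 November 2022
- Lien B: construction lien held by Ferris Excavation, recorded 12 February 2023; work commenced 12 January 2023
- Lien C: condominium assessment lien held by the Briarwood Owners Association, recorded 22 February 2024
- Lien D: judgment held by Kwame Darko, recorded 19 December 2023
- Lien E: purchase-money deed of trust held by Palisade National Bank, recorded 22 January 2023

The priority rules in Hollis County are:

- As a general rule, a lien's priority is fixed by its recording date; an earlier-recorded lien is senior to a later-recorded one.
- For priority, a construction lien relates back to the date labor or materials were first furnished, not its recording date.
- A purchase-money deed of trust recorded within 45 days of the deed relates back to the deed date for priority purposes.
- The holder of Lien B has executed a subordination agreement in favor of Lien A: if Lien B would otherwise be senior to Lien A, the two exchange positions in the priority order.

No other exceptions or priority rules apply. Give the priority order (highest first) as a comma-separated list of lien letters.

A, B, E, D, C

Effective dates: A is treated as recorded 22 November 2022, the work-commencement date; B's effective date is 12 January 2023, when work began; E missed the 45-day window (216 days after the deed), so its recording date stands.
Sorted by effective date: A (22 November 2022), B (12 January 2023), E (22 January 2023), D (19 December 2023), C (22 February 2024).
B is already junior to A, so the subordination agreement changes nothing.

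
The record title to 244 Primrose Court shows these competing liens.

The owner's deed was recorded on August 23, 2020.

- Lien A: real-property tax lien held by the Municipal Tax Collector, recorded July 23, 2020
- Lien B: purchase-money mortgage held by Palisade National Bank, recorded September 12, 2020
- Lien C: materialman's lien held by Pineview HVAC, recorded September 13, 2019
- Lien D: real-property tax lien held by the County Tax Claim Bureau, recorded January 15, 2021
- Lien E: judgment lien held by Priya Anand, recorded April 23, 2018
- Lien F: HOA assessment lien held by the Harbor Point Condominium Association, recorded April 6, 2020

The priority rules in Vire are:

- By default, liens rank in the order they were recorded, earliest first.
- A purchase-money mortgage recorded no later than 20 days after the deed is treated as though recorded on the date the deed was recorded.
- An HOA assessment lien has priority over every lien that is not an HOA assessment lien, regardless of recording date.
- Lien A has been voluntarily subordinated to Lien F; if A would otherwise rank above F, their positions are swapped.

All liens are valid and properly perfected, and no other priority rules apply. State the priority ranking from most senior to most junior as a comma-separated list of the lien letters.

Adjusting effective dates: B was recorded within the 20-day window, so its effective date is the deed date August 23, 2020.
F is an HOA assessment lien and takes priority over every other lien.
The other liens, earliest effective date first: E (April 23, 2018), C (September 13, 2019), A (July 23, 2020), B (August 23, 2020), D (January 15, 2021).
A is already junior to F, so the subordination agreement changes nothing.

F, E, C, A, B, D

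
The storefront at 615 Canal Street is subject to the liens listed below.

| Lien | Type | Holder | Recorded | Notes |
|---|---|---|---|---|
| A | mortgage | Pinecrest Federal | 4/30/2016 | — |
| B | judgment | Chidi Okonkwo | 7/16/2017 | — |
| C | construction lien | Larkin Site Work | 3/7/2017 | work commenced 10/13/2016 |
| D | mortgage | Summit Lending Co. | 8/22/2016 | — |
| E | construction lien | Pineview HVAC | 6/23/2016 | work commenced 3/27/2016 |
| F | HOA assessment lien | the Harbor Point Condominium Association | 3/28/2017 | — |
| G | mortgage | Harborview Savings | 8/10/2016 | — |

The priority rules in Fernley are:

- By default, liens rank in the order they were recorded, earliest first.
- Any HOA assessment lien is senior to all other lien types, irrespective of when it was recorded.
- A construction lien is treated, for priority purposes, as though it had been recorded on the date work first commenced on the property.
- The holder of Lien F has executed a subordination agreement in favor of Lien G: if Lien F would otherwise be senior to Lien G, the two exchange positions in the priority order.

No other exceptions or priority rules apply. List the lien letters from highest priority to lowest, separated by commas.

First, effective dates: C relates back to 10/13/2016 (work commenced); E is treated as recorded 3/27/2016, the work-commencement date.
F is an HOA assessment lien and takes priority over every other lien.
The other liens, earliest effective date first: E (3/27/2016), A (4/30/2016), G (8/10/2016), D (8/22/2016), C (10/13/2016), B (7/16/2017).
F would otherwise be senior to G, so under the subordination agreement F and G exchange positions.

G, E, A, F, D, C, B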